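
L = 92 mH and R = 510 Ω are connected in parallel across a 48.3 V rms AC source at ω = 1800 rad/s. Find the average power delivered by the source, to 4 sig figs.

4.574 W

X_L = ωL = 165.6 Ω
Parallel: admittances add. Y = 1/R + 1/(jωL)
Y = (0.001961 − j0.006039) S
|Y| = 0.006349 S → |Z| = 1/|Y| = 157.5 Ω, ∠Z = −∠Y = 72.01°
I = V/|Z| = 306.7 mA
P = VI cos φ = 48.3 × 0.3067 × cos(72.01°) = 4.574 W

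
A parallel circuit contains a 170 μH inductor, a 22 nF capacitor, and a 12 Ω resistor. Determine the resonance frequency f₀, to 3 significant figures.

82.3 kHz

ω₀ = 1/√(LC) = 1/√(0.00017 × 2.2e-08) = 517100 rad/s
f₀ = ω₀/(2π) = 82.3 kHz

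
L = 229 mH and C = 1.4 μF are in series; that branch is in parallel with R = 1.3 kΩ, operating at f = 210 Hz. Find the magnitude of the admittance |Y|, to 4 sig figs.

ω = 2πf = 1319 rad/s
X_L = ωL = 302.2 Ω
X_C = 1/(ωC) = 541.3 Ω
Branch 1: Z₁ = R = 1300 Ω
Branch 2 (series LC): Z₂ = j(X_L − X_C) = −j239.2 Ω
Parallel: Z = Z₁Z₂/(Z₁+Z₂), |Z| = 235.2 Ω, ∠Z = -79.57°
|Y| = 1/|Z| = 4.251 mS

4.251 mS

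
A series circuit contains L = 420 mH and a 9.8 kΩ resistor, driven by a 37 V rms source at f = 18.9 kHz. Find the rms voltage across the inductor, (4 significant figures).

ω = 2πf = 118800 rad/s
X_L = ωL = 49880 Ω
Z = 9800 + j49880 Ω
|Z| = √(9800² + 49880²) = 50830 Ω
I = V/|Z| = 727.9 μA
V_L = I·|Z_L| = 0.0007279 × 49880 = 36.31 V

36.31 V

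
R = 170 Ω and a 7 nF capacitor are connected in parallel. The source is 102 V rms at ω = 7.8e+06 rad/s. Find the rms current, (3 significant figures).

X_C = 1/(ωC) = 18.3 Ω
Parallel: admittances add. Y = 1/R + jωC
Y = (0.00588 + j0.0546) S
|Y| = 0.0549 S → |Z| = 1/|Y| = 18.2 Ω, ∠Z = −∠Y = -83.9°
I = V/|Z| = 102/18.2 = 5.60 A

5.60 A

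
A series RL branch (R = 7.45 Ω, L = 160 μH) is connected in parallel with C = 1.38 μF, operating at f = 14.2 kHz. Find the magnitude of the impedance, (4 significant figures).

ω = 2πf = 89220 rad/s
X_L = ωL = 14.28 Ω
X_C = 1/(ωC) = 8.122 Ω
Branch 1 (R+jX_L): Z₁ = 7.450 + j14.28 Ω, |Z₁| = 16.10 Ω
Branch 2 (−jX_C): Z₂ = −j8.122 Ω
Parallel: Z = Z₁Z₂/(Z₁+Z₂), |Z| = 13.53 Ω, ∠Z = -67.12°

13.53 Ω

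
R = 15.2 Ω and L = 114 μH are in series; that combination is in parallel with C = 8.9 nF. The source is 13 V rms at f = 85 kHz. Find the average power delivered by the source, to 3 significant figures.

652 mW

ω = 2πf = 534100 rad/s
X_L = ωL = 60.9 Ω
X_C = 1/(ωC) = 210 Ω
Branch 1 (R+jX_L): Z₁ = 15.2 + j60.9 Ω, |Z₁| = 62.8 Ω
Branch 2 (−jX_C): Z₂ = −j210 Ω
Parallel: Z = Z₁Z₂/(Z₁+Z₂), |Z| = 87.9 Ω, ∠Z = 70.2°
I = V/|Z| = 148 mA
P = VI cos φ = 13 × 0.148 × cos(70.2°) = 652 mW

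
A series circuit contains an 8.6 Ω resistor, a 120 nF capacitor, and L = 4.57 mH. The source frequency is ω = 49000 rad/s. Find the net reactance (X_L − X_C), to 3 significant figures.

53.9 Ω

X_L = ωL = 224 Ω
X_C = 1/(ωC) = 170 Ω
X = 224 − 170 = 53.9 Ω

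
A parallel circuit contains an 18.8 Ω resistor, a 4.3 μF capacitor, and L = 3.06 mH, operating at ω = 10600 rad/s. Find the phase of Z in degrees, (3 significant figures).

-15.5°

X_L = ωL = 32.4 Ω
X_C = 1/(ωC) = 21.9 Ω
Parallel: admittances add. Y = 1/R + 1/(jωL) + jωC
Y = (0.0532 + j0.0148) S
|Y| = 0.0552 S → |Z| = 1/|Y| = 18.1 Ω, ∠Z = −∠Y = -15.5°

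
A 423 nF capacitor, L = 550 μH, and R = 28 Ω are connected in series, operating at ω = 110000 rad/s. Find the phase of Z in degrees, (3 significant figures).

X_L = ωL = 60.5 Ω
X_C = 1/(ωC) = 21.5 Ω
Net reactance X = X_L − X_C = 39.0 Ω
Z = 28.0 + j39.0 Ω
|Z| = √(28.0² + 39.0²) = 48.0 Ω
∠Z = arctan(39.0/28.0) = 54.3°

54.3°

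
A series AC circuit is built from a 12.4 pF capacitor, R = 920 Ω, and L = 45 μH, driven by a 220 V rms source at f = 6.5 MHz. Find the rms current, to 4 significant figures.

236.5 mA

ω = 2πf = 4.084e+07 rad/s
X_L = ωL = 1838 Ω
X_C = 1/(ωC) = 1975 Ω
Net reactance X = X_L − X_C = -136.8 Ω
Z = 920.0 − j136.8 Ω
|Z| = √(920.0² + 136.8²) = 930.1 Ω
I = V/|Z| = 220/930.1 = 236.5 mA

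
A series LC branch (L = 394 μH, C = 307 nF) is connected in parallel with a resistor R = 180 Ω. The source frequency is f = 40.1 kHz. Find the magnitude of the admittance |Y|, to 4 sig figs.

12.85 mS

ω = 2πf = 252000 rad/s
X_L = ωL = 99.27 Ω
X_C = 1/(ωC) = 12.93 Ω
Branch 1: Z₁ = R = 180.0 Ω
Branch 2 (series LC): Z₂ = j(X_L − X_C) = j86.34 Ω
Parallel: Z = Z₁Z₂/(Z₁+Z₂), |Z| = 77.85 Ω, ∠Z = 64.37°
|Y| = 1/|Z| = 12.85 mS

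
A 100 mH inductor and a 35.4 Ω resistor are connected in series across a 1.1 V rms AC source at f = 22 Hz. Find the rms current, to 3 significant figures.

ω = 2πf = 138.2 rad/s
X_L = ωL = 13.8 Ω
Z = 35.4 + j13.8 Ω
|Z| = √(35.4² + 13.8²) = 38.0 Ω
I = V/|Z| = 1.1/38.0 = 28.9 mA

28.9 mA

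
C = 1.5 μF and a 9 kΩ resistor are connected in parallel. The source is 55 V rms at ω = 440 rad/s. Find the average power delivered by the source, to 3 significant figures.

X_C = 1/(ωC) = 1520 Ω
Parallel: admittances add. Y = 1/R + jωC
Y = (0.000111 + j0.000660) S
|Y| = 0.000669 S → |Z| = 1/|Y| = 1490 Ω, ∠Z = −∠Y = -80.4°
I = V/|Z| = 36.8 mA
P = VI cos φ = 55 × 0.0368 × cos(-80.4°) = 336 mW

336 mW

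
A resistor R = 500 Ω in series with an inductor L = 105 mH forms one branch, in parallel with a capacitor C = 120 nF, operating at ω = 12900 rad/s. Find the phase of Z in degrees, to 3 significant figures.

-75.1°

X_L = ωL = 1350 Ω
X_C = 1/(ωC) = 646 Ω
Branch 1 (R+jX_L): Z₁ = 500 + j1350 Ω, |Z₁| = 1440 Ω
Branch 2 (−jX_C): Z₂ = −j646 Ω
Parallel: Z = Z₁Z₂/(Z₁+Z₂), |Z| = 1080 Ω, ∠Z = -75.1°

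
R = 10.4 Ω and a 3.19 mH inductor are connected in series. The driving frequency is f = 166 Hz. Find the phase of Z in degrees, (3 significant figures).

ω = 2πf = 1043 rad/s
X_L = ωL = 3.33 Ω
Z = 10.4 + j3.33 Ω
|Z| = √(10.4² + 3.33²) = 10.9 Ω
∠Z = arctan(3.33/10.4) = 17.7°

17.7°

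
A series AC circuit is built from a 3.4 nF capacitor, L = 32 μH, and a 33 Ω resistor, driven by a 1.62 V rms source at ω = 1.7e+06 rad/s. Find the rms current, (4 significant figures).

13.16 mA

X_L = ωL = 54.40 Ω
X_C = 1/(ωC) = 173.0 Ω
Net reactance X = X_L − X_C = -118.6 Ω
Z = 33.00 − j118.6 Ω
|Z| = √(33.00² + 118.6²) = 123.1 Ω
I = V/|Z| = 1.62/123.1 = 13.16 mA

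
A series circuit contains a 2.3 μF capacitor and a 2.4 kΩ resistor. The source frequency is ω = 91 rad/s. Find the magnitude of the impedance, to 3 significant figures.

X_C = 1/(ωC) = 4780 Ω
Z = 2400 − j4780 Ω
|Z| = √(2400² + 4780²) = 5350 Ω

5350 Ω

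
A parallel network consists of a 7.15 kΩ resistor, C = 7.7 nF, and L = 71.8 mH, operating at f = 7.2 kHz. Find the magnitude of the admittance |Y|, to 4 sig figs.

145.6 μS

ω = 2πf = 45240 rad/s
X_L = ωL = 3248 Ω
X_C = 1/(ωC) = 2871 Ω
Parallel: admittances add. Y = 1/R + 1/(jωL) + jωC
Y = (0.0001399 + j4.047e-05) S
|Y| = 0.0001456 S → |Z| = 1/|Y| = 6868 Ω, ∠Z = −∠Y = -16.14°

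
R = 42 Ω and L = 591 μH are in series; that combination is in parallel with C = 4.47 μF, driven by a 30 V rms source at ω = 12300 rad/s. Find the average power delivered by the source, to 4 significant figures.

X_L = ωL = 7.269 Ω
X_C = 1/(ωC) = 18.19 Ω
Branch 1 (R+jX_L): Z₁ = 42.00 + j7.269 Ω, |Z₁| = 42.62 Ω
Branch 2 (−jX_C): Z₂ = −j18.19 Ω
Parallel: Z = Z₁Z₂/(Z₁+Z₂), |Z| = 17.86 Ω, ∠Z = -65.61°
I = V/|Z| = 1.679 A
P = VI cos φ = 30 × 1.679 × cos(-65.61°) = 20.81 W

20.81 W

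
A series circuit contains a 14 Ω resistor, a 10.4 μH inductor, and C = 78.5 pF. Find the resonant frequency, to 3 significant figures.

ω₀ = 1/√(LC) = 1/√(1.04e-05 × 7.85e-11) = 3.5e+07 rad/s
f₀ = ω₀/(2π) = 5.57 MHz

5.57 MHz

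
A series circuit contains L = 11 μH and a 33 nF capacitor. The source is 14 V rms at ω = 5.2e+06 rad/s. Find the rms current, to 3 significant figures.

X_L = ωL = 57.2 Ω
X_C = 1/(ωC) = 5.83 Ω
Net reactance X = X_L − X_C = 51.4 Ω
Z = j51.4 Ω
|Z| = √(0² + 51.4²) = 51.4 Ω
I = V/|Z| = 14/51.4 = 273 mA

273 mA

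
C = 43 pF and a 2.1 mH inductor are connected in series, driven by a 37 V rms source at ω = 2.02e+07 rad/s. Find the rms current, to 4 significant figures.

X_L = ωL = 42420 Ω
X_C = 1/(ωC) = 1151 Ω
Net reactance X = X_L − X_C = 41270 Ω
Z = j41270 Ω
|Z| = √(0² + 41270²) = 41270 Ω
I = V/|Z| = 37/41270 = 896.6 μA

896.6 μA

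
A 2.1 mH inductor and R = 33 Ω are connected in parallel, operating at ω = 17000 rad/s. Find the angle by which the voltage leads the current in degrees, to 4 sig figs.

X_L = ωL = 35.70 Ω
Parallel: admittances add. Y = 1/R + 1/(jωL)
Y = (0.03030 − j0.02801) S
|Y| = 0.04127 S → |Z| = 1/|Y| = 24.23 Ω, ∠Z = −∠Y = 42.75°

42.75°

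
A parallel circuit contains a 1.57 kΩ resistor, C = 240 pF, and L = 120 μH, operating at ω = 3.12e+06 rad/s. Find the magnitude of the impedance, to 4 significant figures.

X_L = ωL = 374.4 Ω
X_C = 1/(ωC) = 1335 Ω
Parallel: admittances add. Y = 1/R + 1/(jωL) + jωC
Y = (0.0006369 − j0.001922) S
|Y| = 0.002025 S → |Z| = 1/|Y| = 493.8 Ω, ∠Z = −∠Y = 71.67°

493.8 Ω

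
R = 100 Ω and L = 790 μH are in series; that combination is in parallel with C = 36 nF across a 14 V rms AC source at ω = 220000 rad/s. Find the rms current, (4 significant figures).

61.23 mA

X_L = ωL = 173.8 Ω
X_C = 1/(ωC) = 126.3 Ω
Branch 1 (R+jX_L): Z₁ = 100.0 + j173.8 Ω, |Z₁| = 200.5 Ω
Branch 2 (−jX_C): Z₂ = −j126.3 Ω
Parallel: Z = Z₁Z₂/(Z₁+Z₂), |Z| = 228.7 Ω, ∠Z = -55.34°
I = V/|Z| = 14/228.7 = 61.23 mA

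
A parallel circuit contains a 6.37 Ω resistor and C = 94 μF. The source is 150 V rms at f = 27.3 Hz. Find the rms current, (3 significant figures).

23.7 A

ω = 2πf = 171.5 rad/s
X_C = 1/(ωC) = 62.0 Ω
Parallel: admittances add. Y = 1/R + jωC
Y = (0.157 + j0.0161) S
|Y| = 0.158 S → |Z| = 1/|Y| = 6.34 Ω, ∠Z = −∠Y = -5.86°
I = V/|Z| = 150/6.34 = 23.7 A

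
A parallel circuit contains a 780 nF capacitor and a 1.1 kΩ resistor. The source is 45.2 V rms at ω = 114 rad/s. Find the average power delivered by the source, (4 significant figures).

1.857 W

X_C = 1/(ωC) = 11250 Ω
Parallel: admittances add. Y = 1/R + jωC
Y = (0.0009091 + j8.892e-05) S
|Y| = 0.0009134 S → |Z| = 1/|Y| = 1095 Ω, ∠Z = −∠Y = -5.586°
I = V/|Z| = 41.29 mA
P = VI cos φ = 45.2 × 0.04129 × cos(-5.586°) = 1.857 W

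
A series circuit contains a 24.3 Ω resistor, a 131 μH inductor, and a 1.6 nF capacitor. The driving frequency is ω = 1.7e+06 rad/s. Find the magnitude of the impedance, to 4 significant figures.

147.0 Ω

X_L = ωL = 222.7 Ω
X_C = 1/(ωC) = 367.6 Ω
Net reactance X = X_L − X_C = -144.9 Ω
Z = 24.30 − j144.9 Ω
|Z| = √(24.30² + 144.9²) = 147.0 Ω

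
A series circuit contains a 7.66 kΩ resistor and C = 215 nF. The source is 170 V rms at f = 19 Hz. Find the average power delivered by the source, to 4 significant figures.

ω = 2πf = 119.4 rad/s
X_C = 1/(ωC) = 38960 Ω
Z = 7660 − j38960 Ω
|Z| = √(7660² + 38960²) = 39710 Ω
∠Z = arctan(-38960/7660) = -78.88°
I = V/|Z| = 4.281 mA
P = VI cos φ = 170 × 0.004281 × cos(-78.88°) = 140.4 mW

140.4 mW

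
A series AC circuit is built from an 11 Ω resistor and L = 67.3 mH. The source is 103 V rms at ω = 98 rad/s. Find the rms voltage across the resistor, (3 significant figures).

88.3 V

X_L = ωL = 6.60 Ω
Z = 11.0 + j6.60 Ω
|Z| = √(11.0² + 6.60²) = 12.8 Ω
I = V/|Z| = 8.03 A
V_R = I·|Z_R| = 8.03 × 11.0 = 88.3 V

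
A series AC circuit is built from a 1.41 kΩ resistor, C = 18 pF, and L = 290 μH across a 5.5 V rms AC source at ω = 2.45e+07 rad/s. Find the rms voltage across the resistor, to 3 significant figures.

X_L = ωL = 7100 Ω
X_C = 1/(ωC) = 2270 Ω
Net reactance X = X_L − X_C = 4840 Ω
Z = 1410 + j4840 Ω
|Z| = √(1410² + 4840²) = 5040 Ω
I = V/|Z| = 1.09 mA
V_R = I·|Z_R| = 0.00109 × 1410 = 1.54 V

1.54 V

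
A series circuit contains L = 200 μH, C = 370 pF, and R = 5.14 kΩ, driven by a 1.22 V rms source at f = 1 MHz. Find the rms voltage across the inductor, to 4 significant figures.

ω = 2πf = 6.283e+06 rad/s
X_L = ωL = 1257 Ω
X_C = 1/(ωC) = 430.1 Ω
Net reactance X = X_L − X_C = 826.5 Ω
Z = 5140 + j826.5 Ω
|Z| = √(5140² + 826.5²) = 5206 Ω
I = V/|Z| = 234.3 μA
V_L = I·|Z_L| = 0.0002343 × 1257 = 0.2945 V

0.2945 V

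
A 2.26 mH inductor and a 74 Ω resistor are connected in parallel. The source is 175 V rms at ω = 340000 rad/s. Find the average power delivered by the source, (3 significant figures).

X_L = ωL = 768 Ω
Parallel: admittances add. Y = 1/R + 1/(jωL)
Y = (0.0135 − j0.00130) S
|Y| = 0.0136 S → |Z| = 1/|Y| = 73.7 Ω, ∠Z = −∠Y = 5.50°
I = V/|Z| = 2.38 A
P = VI cos φ = 175 × 2.38 × cos(5.50°) = 414 W

414 W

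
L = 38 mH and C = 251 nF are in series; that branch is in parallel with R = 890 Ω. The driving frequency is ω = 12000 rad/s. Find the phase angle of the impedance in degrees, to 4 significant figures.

X_L = ωL = 456.0 Ω
X_C = 1/(ωC) = 332.0 Ω
Branch 1: Z₁ = R = 890.0 Ω
Branch 2 (series LC): Z₂ = j(X_L − X_C) = j124.0 Ω
Parallel: Z = Z₁Z₂/(Z₁+Z₂), |Z| = 122.8 Ω, ∠Z = 82.07°

82.07°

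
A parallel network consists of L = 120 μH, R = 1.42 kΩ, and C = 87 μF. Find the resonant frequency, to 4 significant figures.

1.558 kHz

ω₀ = 1/√(LC) = 1/√(0.00012 × 8.7e-05) = 9787 rad/s
f₀ = ω₀/(2π) = 1.558 kHz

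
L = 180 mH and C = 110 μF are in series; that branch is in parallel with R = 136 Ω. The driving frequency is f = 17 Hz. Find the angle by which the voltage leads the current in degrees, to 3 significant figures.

ω = 2πf = 106.8 rad/s
X_L = ωL = 19.2 Ω
X_C = 1/(ωC) = 85.1 Ω
Branch 1: Z₁ = R = 136 Ω
Branch 2 (series LC): Z₂ = j(X_L − X_C) = −j65.9 Ω
Parallel: Z = Z₁Z₂/(Z₁+Z₂), |Z| = 59.3 Ω, ∠Z = -64.2°

-64.2°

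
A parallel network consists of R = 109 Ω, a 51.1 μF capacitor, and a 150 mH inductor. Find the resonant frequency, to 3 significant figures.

57.5 Hz

ω₀ = 1/√(LC) = 1/√(0.15 × 5.11e-05) = 361.2 rad/s
f₀ = ω₀/(2π) = 57.5 Hz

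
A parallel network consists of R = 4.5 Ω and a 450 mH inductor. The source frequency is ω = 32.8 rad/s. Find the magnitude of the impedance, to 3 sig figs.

4.30 Ω

X_L = ωL = 14.8 Ω
Parallel: admittances add. Y = 1/R + 1/(jωL)
Y = (0.222 − j0.0678) S
|Y| = 0.232 S → |Z| = 1/|Y| = 4.30 Ω, ∠Z = −∠Y = 17.0°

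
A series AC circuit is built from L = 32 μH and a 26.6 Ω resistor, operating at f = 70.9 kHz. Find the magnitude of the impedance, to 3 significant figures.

ω = 2πf = 445500 rad/s
X_L = ωL = 14.3 Ω
Z = 26.6 + j14.3 Ω
|Z| = √(26.6² + 14.3²) = 30.2 Ω

30.2 Ω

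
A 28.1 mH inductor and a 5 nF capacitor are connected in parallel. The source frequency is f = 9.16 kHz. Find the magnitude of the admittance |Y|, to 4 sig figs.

ω = 2πf = 57550 rad/s
X_L = ωL = 1617 Ω
X_C = 1/(ωC) = 3475 Ω
Parallel: admittances add. Y = 1/(jωL) + jωC
Y = (0 − j0.0003306) S
|Y| = 0.0003306 S → |Z| = 1/|Y| = 3025 Ω, ∠Z = −∠Y = 90.00°

330.6 μS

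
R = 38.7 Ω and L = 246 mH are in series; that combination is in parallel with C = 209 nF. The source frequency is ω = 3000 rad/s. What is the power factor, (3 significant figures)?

X_L = ωL = 738 Ω
X_C = 1/(ωC) = 1590 Ω
Branch 1 (R+jX_L): Z₁ = 38.7 + j738 Ω, |Z₁| = 739 Ω
Branch 2 (−jX_C): Z₂ = −j1590 Ω
Parallel: Z = Z₁Z₂/(Z₁+Z₂), |Z| = 1370 Ω, ∠Z = 84.4°
cos φ = cos(84.4°) = 0.0974

0.0974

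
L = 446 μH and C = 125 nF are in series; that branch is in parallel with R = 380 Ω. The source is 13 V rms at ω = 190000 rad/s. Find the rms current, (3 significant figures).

307 mA

X_L = ωL = 84.7 Ω
X_C = 1/(ωC) = 42.1 Ω
Branch 1: Z₁ = R = 380 Ω
Branch 2 (series LC): Z₂ = j(X_L − X_C) = j42.6 Ω
Parallel: Z = Z₁Z₂/(Z₁+Z₂), |Z| = 42.4 Ω, ∠Z = 83.6°
I = V/|Z| = 13/42.4 = 307 mA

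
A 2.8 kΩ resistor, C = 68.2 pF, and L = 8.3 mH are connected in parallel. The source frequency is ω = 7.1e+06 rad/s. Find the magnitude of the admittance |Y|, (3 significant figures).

588 μS

X_L = ωL = 58900 Ω
X_C = 1/(ωC) = 2070 Ω
Parallel: admittances add. Y = 1/R + 1/(jωL) + jωC
Y = (0.000357 + j0.000467) S
|Y| = 0.000588 S → |Z| = 1/|Y| = 1700 Ω, ∠Z = −∠Y = -52.6°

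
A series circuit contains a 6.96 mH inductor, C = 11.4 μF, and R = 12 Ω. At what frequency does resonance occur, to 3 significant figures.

565 Hz

ω₀ = 1/√(LC) = 1/√(0.00696 × 1.14e-05) = 3550 rad/s
f₀ = ω₀/(2π) = 565 Hz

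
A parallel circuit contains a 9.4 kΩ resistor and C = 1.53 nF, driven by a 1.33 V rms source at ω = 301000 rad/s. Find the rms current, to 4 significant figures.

X_C = 1/(ωC) = 2171 Ω
Parallel: admittances add. Y = 1/R + jωC
Y = (0.0001064 + j0.0004605) S
|Y| = 0.0004727 S → |Z| = 1/|Y| = 2116 Ω, ∠Z = −∠Y = -76.99°
I = V/|Z| = 1.33/2116 = 628.6 μA

628.6 μA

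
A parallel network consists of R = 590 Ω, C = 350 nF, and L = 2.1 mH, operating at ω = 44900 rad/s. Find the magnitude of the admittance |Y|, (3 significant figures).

5.38 mS

X_L = ωL = 94.3 Ω
X_C = 1/(ωC) = 63.6 Ω
Parallel: admittances add. Y = 1/R + 1/(jωL) + jωC
Y = (0.00169 + j0.00511) S
|Y| = 0.00538 S → |Z| = 1/|Y| = 186 Ω, ∠Z = −∠Y = -71.6°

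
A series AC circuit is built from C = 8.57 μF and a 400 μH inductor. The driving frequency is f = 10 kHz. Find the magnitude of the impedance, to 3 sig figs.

ω = 2πf = 62830 rad/s
X_L = ωL = 25.1 Ω
X_C = 1/(ωC) = 1.86 Ω
Net reactance X = X_L − X_C = 23.3 Ω
Z = j23.3 Ω
|Z| = √(0² + 23.3²) = 23.3 Ω

23.3 Ω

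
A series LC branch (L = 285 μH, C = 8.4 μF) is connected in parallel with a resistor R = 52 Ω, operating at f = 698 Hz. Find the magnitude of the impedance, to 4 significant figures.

ω = 2πf = 4386 rad/s
X_L = ωL = 1.250 Ω
X_C = 1/(ωC) = 27.14 Ω
Branch 1: Z₁ = R = 52.00 Ω
Branch 2 (series LC): Z₂ = j(X_L − X_C) = −j25.89 Ω
Parallel: Z = Z₁Z₂/(Z₁+Z₂), |Z| = 23.18 Ω, ∠Z = -63.53°

23.18 Ω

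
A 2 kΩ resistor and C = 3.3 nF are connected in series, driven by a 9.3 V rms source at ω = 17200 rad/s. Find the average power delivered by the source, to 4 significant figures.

X_C = 1/(ωC) = 17620 Ω
Z = 2000 − j17620 Ω
|Z| = √(2000² + 17620²) = 17730 Ω
∠Z = arctan(-17620/2000) = -83.52°
I = V/|Z| = 524.5 μA
P = VI cos φ = 9.3 × 0.0005245 × cos(-83.52°) = 550.2 μW

550.2 μW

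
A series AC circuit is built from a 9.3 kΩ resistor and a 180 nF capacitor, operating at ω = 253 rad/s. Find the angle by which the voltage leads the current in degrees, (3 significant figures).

-67.0°

X_C = 1/(ωC) = 22000 Ω
Z = 9300 − j22000 Ω
|Z| = √(9300² + 22000²) = 23800 Ω
∠Z = arctan(-22000/9300) = -67.0°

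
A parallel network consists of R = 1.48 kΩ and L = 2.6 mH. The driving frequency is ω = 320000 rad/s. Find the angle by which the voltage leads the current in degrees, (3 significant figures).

X_L = ωL = 832 Ω
Parallel: admittances add. Y = 1/R + 1/(jωL)
Y = (0.000676 − j0.00120) S
|Y| = 0.00138 S → |Z| = 1/|Y| = 725 Ω, ∠Z = −∠Y = 60.7°

60.7°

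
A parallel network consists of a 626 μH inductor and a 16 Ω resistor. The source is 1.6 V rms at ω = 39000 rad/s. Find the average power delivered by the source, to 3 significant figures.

X_L = ωL = 24.4 Ω
Parallel: admittances add. Y = 1/R + 1/(jωL)
Y = (0.0625 − j0.0410) S
|Y| = 0.0747 S → |Z| = 1/|Y| = 13.4 Ω, ∠Z = −∠Y = 33.2°
I = V/|Z| = 120 mA
P = VI cos φ = 1.6 × 0.120 × cos(33.2°) = 160 mW

160 mW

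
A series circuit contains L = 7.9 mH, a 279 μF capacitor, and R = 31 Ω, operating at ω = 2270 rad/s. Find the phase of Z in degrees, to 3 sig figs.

X_L = ωL = 17.9 Ω
X_C = 1/(ωC) = 1.58 Ω
Net reactance X = X_L − X_C = 16.4 Ω
Z = 31.0 + j16.4 Ω
|Z| = √(31.0² + 16.4²) = 35.0 Ω
∠Z = arctan(16.4/31.0) = 27.8°

27.8°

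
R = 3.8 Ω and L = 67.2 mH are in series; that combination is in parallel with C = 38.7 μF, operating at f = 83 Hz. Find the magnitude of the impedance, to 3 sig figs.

ω = 2πf = 521.5 rad/s
X_L = ωL = 35.0 Ω
X_C = 1/(ωC) = 49.5 Ω
Branch 1 (R+jX_L): Z₁ = 3.80 + j35.0 Ω, |Z₁| = 35.3 Ω
Branch 2 (−jX_C): Z₂ = −j49.5 Ω
Parallel: Z = Z₁Z₂/(Z₁+Z₂), |Z| = 116 Ω, ∠Z = 69.1°

116 Ω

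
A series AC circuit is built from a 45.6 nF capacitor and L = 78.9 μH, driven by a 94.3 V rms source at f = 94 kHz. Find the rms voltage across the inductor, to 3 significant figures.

ω = 2πf = 590600 rad/s
X_L = ωL = 46.6 Ω
X_C = 1/(ωC) = 37.1 Ω
Net reactance X = X_L − X_C = 9.47 Ω
Z = j9.47 Ω
|Z| = √(0² + 9.47²) = 9.47 Ω
I = V/|Z| = 9.96 A
V_L = I·|Z_L| = 9.96 × 46.6 = 464 V

464 V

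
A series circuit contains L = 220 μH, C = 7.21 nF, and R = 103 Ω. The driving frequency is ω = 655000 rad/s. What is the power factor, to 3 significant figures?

0.836

X_L = ωL = 144 Ω
X_C = 1/(ωC) = 212 Ω
Net reactance X = X_L − X_C = -67.7 Ω
Z = 103 − j67.7 Ω
|Z| = √(103² + 67.7²) = 123 Ω
∠Z = arctan(-67.7/103) = -33.3°
cos φ = cos(-33.3°) = 0.836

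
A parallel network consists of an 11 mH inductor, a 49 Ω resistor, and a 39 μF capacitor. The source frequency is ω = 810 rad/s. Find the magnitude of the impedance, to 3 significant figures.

12.0 Ω

X_L = ωL = 8.91 Ω
X_C = 1/(ωC) = 31.7 Ω
Parallel: admittances add. Y = 1/R + 1/(jωL) + jωC
Y = (0.0204 − j0.0806) S
|Y| = 0.0832 S → |Z| = 1/|Y| = 12.0 Ω, ∠Z = −∠Y = 75.8°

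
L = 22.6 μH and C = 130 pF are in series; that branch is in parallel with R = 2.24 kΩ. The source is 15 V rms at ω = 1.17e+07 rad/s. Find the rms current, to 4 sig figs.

38.75 mA

X_L = ωL = 264.4 Ω
X_C = 1/(ωC) = 657.5 Ω
Branch 1: Z₁ = R = 2240 Ω
Branch 2 (series LC): Z₂ = j(X_L − X_C) = −j393.0 Ω
Parallel: Z = Z₁Z₂/(Z₁+Z₂), |Z| = 387.1 Ω, ∠Z = -80.05°
I = V/|Z| = 15/387.1 = 38.75 mA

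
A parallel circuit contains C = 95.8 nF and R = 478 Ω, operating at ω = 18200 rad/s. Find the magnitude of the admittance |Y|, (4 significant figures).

X_C = 1/(ωC) = 573.5 Ω
Parallel: admittances add. Y = 1/R + jωC
Y = (0.002092 + j0.001744) S
|Y| = 0.002723 S → |Z| = 1/|Y| = 367.2 Ω, ∠Z = −∠Y = -39.81°

2.723 mS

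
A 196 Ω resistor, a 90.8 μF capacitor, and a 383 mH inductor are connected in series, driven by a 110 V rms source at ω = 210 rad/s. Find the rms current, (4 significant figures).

555.6 mA

X_L = ωL = 80.43 Ω
X_C = 1/(ωC) = 52.44 Ω
Net reactance X = X_L − X_C = 27.99 Ω
Z = 196.0 + j27.99 Ω
|Z| = √(196.0² + 27.99²) = 198.0 Ω
I = V/|Z| = 110/198.0 = 555.6 mA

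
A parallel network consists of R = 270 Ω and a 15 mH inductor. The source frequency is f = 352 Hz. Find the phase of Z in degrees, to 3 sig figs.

ω = 2πf = 2212 rad/s
X_L = ωL = 33.2 Ω
Parallel: admittances add. Y = 1/R + 1/(jωL)
Y = (0.00370 − j0.0301) S
|Y| = 0.0304 S → |Z| = 1/|Y| = 32.9 Ω, ∠Z = −∠Y = 83.0°

83.0°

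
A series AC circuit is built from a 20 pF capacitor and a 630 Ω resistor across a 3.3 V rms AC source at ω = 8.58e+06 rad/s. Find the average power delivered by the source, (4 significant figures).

X_C = 1/(ωC) = 5828 Ω
Z = 630.0 − j5828 Ω
|Z| = √(630.0² + 5828²) = 5861 Ω
∠Z = arctan(-5828/630.0) = -83.83°
I = V/|Z| = 563.0 μA
P = VI cos φ = 3.3 × 0.0005630 × cos(-83.83°) = 199.7 μW

199.7 μW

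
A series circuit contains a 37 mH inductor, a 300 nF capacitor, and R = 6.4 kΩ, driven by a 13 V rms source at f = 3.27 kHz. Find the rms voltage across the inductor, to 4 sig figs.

ω = 2πf = 20550 rad/s
X_L = ωL = 760.2 Ω
X_C = 1/(ωC) = 162.2 Ω
Net reactance X = X_L − X_C = 598.0 Ω
Z = 6400 + j598.0 Ω
|Z| = √(6400² + 598.0²) = 6428 Ω
I = V/|Z| = 2.022 mA
V_L = I·|Z_L| = 0.002022 × 760.2 = 1.537 V

1.537 V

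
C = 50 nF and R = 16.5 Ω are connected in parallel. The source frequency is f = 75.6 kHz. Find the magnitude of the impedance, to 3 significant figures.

ω = 2πf = 475000 rad/s
X_C = 1/(ωC) = 42.1 Ω
Parallel: admittances add. Y = 1/R + jωC
Y = (0.0606 + j0.0238) S
|Y| = 0.0651 S → |Z| = 1/|Y| = 15.4 Ω, ∠Z = −∠Y = -21.4°

15.4 Ω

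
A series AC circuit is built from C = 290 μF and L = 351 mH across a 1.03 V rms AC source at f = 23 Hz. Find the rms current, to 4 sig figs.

ω = 2πf = 144.5 rad/s
X_L = ωL = 50.72 Ω
X_C = 1/(ωC) = 23.86 Ω
Net reactance X = X_L − X_C = 26.86 Ω
Z = j26.86 Ω
|Z| = √(0² + 26.86²) = 26.86 Ω
I = V/|Z| = 1.03/26.86 = 38.34 mA

38.34 mA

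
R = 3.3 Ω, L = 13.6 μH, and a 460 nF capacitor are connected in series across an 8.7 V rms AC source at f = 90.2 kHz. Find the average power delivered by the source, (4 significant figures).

9.651 W

ω = 2πf = 566700 rad/s
X_L = ωL = 7.708 Ω
X_C = 1/(ωC) = 3.836 Ω
Net reactance X = X_L − X_C = 3.872 Ω
Z = 3.300 + j3.872 Ω
|Z| = √(3.300² + 3.872²) = 5.087 Ω
∠Z = arctan(3.872/3.300) = 49.56°
I = V/|Z| = 1.710 A
P = VI cos φ = 8.7 × 1.710 × cos(49.56°) = 9.651 W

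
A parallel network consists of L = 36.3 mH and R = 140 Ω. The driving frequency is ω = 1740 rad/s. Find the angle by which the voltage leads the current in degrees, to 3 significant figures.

65.7°

X_L = ωL = 63.2 Ω
Parallel: admittances add. Y = 1/R + 1/(jωL)
Y = (0.00714 − j0.0158) S
|Y| = 0.0174 S → |Z| = 1/|Y| = 57.6 Ω, ∠Z = −∠Y = 65.7°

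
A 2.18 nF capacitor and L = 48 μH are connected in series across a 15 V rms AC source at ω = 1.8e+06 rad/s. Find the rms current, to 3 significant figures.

89.1 mA

X_L = ωL = 86.4 Ω
X_C = 1/(ωC) = 255 Ω
Net reactance X = X_L − X_C = -168 Ω
Z = − j168 Ω
|Z| = √(0² + 168²) = 168 Ω
I = V/|Z| = 15/168 = 89.1 mA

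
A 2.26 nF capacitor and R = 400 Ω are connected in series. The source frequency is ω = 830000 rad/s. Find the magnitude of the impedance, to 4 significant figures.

666.5 Ω

X_C = 1/(ωC) = 533.1 Ω
Z = 400.0 − j533.1 Ω
|Z| = √(400.0² + 533.1²) = 666.5 Ω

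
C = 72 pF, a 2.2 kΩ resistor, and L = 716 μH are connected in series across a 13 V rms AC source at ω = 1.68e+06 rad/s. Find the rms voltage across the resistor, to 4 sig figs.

3.865 V

X_L = ωL = 1203 Ω
X_C = 1/(ωC) = 8267 Ω
Net reactance X = X_L − X_C = -7064 Ω
Z = 2200 − j7064 Ω
|Z| = √(2200² + 7064²) = 7399 Ω
I = V/|Z| = 1.757 mA
V_R = I·|Z_R| = 0.001757 × 2200 = 3.865 V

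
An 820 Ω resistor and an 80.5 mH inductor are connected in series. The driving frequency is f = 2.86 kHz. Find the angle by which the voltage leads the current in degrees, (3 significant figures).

60.5°

ω = 2πf = 17970 rad/s
X_L = ωL = 1450 Ω
Z = 820 + j1450 Ω
|Z| = √(820² + 1450²) = 1660 Ω
∠Z = arctan(1450/820) = 60.5°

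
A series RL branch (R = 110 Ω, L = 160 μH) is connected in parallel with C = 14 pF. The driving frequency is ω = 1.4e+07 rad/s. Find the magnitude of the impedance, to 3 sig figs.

4000 Ω

X_L = ωL = 2240 Ω
X_C = 1/(ωC) = 5100 Ω
Branch 1 (R+jX_L): Z₁ = 110 + j2240 Ω, |Z₁| = 2240 Ω
Branch 2 (−jX_C): Z₂ = −j5100 Ω
Parallel: Z = Z₁Z₂/(Z₁+Z₂), |Z| = 4000 Ω, ∠Z = 85.0°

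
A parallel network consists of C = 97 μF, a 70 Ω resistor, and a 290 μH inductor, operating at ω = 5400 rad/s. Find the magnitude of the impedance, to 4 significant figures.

X_L = ωL = 1.566 Ω
X_C = 1/(ωC) = 1.909 Ω
Parallel: admittances add. Y = 1/R + 1/(jωL) + jωC
Y = (0.01429 − j0.1148) S
|Y| = 0.1157 S → |Z| = 1/|Y| = 8.646 Ω, ∠Z = −∠Y = 82.90°

8.646 Ω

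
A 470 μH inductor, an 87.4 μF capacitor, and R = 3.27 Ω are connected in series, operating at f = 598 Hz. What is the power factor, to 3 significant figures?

ω = 2πf = 3757 rad/s
X_L = ωL = 1.77 Ω
X_C = 1/(ωC) = 3.05 Ω
Net reactance X = X_L − X_C = -1.28 Ω
Z = 3.27 − j1.28 Ω
|Z| = √(3.27² + 1.28²) = 3.51 Ω
∠Z = arctan(-1.28/3.27) = -21.4°
cos φ = cos(-21.4°) = 0.931

0.931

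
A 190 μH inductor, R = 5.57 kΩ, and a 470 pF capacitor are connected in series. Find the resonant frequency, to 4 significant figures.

532.6 kHz

ω₀ = 1/√(LC) = 1/√(0.00019 × 4.7e-10) = 3.346e+06 rad/s
f₀ = ω₀/(2π) = 532.6 kHz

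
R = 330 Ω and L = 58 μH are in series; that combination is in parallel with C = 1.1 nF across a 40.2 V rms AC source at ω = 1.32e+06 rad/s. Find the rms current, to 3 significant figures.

120 mA

X_L = ωL = 76.6 Ω
X_C = 1/(ωC) = 689 Ω
Branch 1 (R+jX_L): Z₁ = 330 + j76.6 Ω, |Z₁| = 339 Ω
Branch 2 (−jX_C): Z₂ = −j689 Ω
Parallel: Z = Z₁Z₂/(Z₁+Z₂), |Z| = 335 Ω, ∠Z = -15.3°
I = V/|Z| = 40.2/335 = 120 mA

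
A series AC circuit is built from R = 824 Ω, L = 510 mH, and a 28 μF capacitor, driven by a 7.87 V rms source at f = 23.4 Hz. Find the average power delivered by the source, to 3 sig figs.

72.2 mW

ω = 2πf = 147.0 rad/s
X_L = ωL = 75.0 Ω
X_C = 1/(ωC) = 243 Ω
Net reactance X = X_L − X_C = -168 Ω
Z = 824 − j168 Ω
|Z| = √(824² + 168²) = 841 Ω
∠Z = arctan(-168/824) = -11.5°
I = V/|Z| = 9.36 mA
P = VI cos φ = 7.87 × 0.00936 × cos(-11.5°) = 72.2 mW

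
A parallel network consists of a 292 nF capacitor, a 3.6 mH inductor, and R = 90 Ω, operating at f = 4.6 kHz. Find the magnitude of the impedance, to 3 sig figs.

ω = 2πf = 28900 rad/s
X_L = ωL = 104 Ω
X_C = 1/(ωC) = 118 Ω
Parallel: admittances add. Y = 1/R + 1/(jωL) + jωC
Y = (0.0111 − j0.00117) S
|Y| = 0.0112 S → |Z| = 1/|Y| = 89.5 Ω, ∠Z = −∠Y = 6.02°

89.5 Ω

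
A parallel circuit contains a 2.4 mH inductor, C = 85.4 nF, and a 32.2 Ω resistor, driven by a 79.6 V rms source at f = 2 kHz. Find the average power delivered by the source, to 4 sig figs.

196.8 W

ω = 2πf = 12570 rad/s
X_L = ωL = 30.16 Ω
X_C = 1/(ωC) = 931.8 Ω
Parallel: admittances add. Y = 1/R + 1/(jωL) + jωC
Y = (0.03106 − j0.03208) S
|Y| = 0.04465 S → |Z| = 1/|Y| = 22.40 Ω, ∠Z = −∠Y = 45.93°
I = V/|Z| = 3.554 A
P = VI cos φ = 79.6 × 3.554 × cos(45.93°) = 196.8 W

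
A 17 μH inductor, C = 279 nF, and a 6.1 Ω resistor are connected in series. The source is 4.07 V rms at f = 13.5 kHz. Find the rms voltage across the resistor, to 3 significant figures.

ω = 2πf = 84820 rad/s
X_L = ωL = 1.44 Ω
X_C = 1/(ωC) = 42.3 Ω
Net reactance X = X_L − X_C = -40.8 Ω
Z = 6.10 − j40.8 Ω
|Z| = √(6.10² + 40.8²) = 41.3 Ω
I = V/|Z| = 98.6 mA
V_R = I·|Z_R| = 0.0986 × 6.10 = 0.602 V

0.602 V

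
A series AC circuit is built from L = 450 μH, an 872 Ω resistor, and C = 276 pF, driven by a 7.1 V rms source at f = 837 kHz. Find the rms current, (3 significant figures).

ω = 2πf = 5.259e+06 rad/s
X_L = ωL = 2370 Ω
X_C = 1/(ωC) = 689 Ω
Net reactance X = X_L − X_C = 1680 Ω
Z = 872 + j1680 Ω
|Z| = √(872² + 1680²) = 1890 Ω
I = V/|Z| = 7.1/1890 = 3.76 mA

3.76 mA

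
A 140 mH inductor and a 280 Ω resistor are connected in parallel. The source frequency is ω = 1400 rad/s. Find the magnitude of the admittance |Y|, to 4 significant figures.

6.228 mS

X_L = ωL = 196.0 Ω
Parallel: admittances add. Y = 1/R + 1/(jωL)
Y = (0.003571 − j0.005102) S
|Y| = 0.006228 S → |Z| = 1/|Y| = 160.6 Ω, ∠Z = −∠Y = 55.01°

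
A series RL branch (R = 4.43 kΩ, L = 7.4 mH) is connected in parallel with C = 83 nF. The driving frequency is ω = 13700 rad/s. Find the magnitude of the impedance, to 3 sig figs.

866 Ω

X_L = ωL = 101 Ω
X_C = 1/(ωC) = 879 Ω
Branch 1 (R+jX_L): Z₁ = 4430 + j101 Ω, |Z₁| = 4430 Ω
Branch 2 (−jX_C): Z₂ = −j879 Ω
Parallel: Z = Z₁Z₂/(Z₁+Z₂), |Z| = 866 Ω, ∠Z = -78.7°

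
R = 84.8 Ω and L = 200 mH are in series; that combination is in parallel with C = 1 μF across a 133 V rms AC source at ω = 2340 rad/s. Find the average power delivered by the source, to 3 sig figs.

X_L = ωL = 468 Ω
X_C = 1/(ωC) = 427 Ω
Branch 1 (R+jX_L): Z₁ = 84.8 + j468 Ω, |Z₁| = 476 Ω
Branch 2 (−jX_C): Z₂ = −j427 Ω
Parallel: Z = Z₁Z₂/(Z₁+Z₂), |Z| = 2160 Ω, ∠Z = -35.9°
I = V/|Z| = 61.5 mA
P = VI cos φ = 133 × 0.0615 × cos(-35.9°) = 6.63 W

6.63 W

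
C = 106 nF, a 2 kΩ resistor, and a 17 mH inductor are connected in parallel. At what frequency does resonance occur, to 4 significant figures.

3.749 kHz

ω₀ = 1/√(LC) = 1/√(0.017 × 1.06e-07) = 23560 rad/s
f₀ = ω₀/(2π) = 3.749 kHz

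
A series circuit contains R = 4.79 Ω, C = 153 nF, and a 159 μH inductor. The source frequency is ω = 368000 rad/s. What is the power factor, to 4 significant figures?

0.1167

X_L = ωL = 58.51 Ω
X_C = 1/(ωC) = 17.76 Ω
Net reactance X = X_L − X_C = 40.75 Ω
Z = 4.790 + j40.75 Ω
|Z| = √(4.790² + 40.75²) = 41.03 Ω
∠Z = arctan(40.75/4.790) = 83.30°
cos φ = cos(83.30°) = 0.1167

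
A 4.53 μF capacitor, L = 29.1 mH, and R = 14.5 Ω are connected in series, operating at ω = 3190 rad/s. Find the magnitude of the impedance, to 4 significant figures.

X_L = ωL = 92.83 Ω
X_C = 1/(ωC) = 69.20 Ω
Net reactance X = X_L − X_C = 23.63 Ω
Z = 14.50 + j23.63 Ω
|Z| = √(14.50² + 23.63²) = 27.72 Ω

27.72 Ω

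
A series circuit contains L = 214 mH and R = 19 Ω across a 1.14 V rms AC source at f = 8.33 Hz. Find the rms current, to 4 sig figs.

ω = 2πf = 52.34 rad/s
X_L = ωL = 11.20 Ω
Z = 19.00 + j11.20 Ω
|Z| = √(19.00² + 11.20²) = 22.06 Ω
I = V/|Z| = 1.14/22.06 = 51.69 mA

51.69 mA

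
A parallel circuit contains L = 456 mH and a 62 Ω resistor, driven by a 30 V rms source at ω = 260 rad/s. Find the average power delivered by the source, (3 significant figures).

14.5 W

X_L = ωL = 119 Ω
Parallel: admittances add. Y = 1/R + 1/(jωL)
Y = (0.0161 − j0.00843) S
|Y| = 0.0182 S → |Z| = 1/|Y| = 54.9 Ω, ∠Z = −∠Y = 27.6°
I = V/|Z| = 546 mA
P = VI cos φ = 30 × 0.546 × cos(27.6°) = 14.5 W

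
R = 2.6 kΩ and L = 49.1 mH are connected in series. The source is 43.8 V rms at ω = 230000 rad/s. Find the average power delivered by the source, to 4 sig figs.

X_L = ωL = 11290 Ω
Z = 2600 + j11290 Ω
|Z| = √(2600² + 11290²) = 11590 Ω
∠Z = arctan(11290/2600) = 77.03°
I = V/|Z| = 3.780 mA
P = VI cos φ = 43.8 × 0.003780 × cos(77.03°) = 37.14 mW

37.14 mW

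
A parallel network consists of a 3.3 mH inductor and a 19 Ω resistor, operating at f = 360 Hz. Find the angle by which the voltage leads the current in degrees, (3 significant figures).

ω = 2πf = 2262 rad/s
X_L = ωL = 7.46 Ω
Parallel: admittances add. Y = 1/R + 1/(jωL)
Y = (0.0526 − j0.134) S
|Y| = 0.144 S → |Z| = 1/|Y| = 6.95 Ω, ∠Z = −∠Y = 68.6°

68.6°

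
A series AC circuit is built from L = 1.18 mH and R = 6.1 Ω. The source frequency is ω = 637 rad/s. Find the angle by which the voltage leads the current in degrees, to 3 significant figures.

X_L = ωL = 0.752 Ω
Z = 6.10 + j0.752 Ω
|Z| = √(6.10² + 0.752²) = 6.15 Ω
∠Z = arctan(0.752/6.10) = 7.02°

7.02°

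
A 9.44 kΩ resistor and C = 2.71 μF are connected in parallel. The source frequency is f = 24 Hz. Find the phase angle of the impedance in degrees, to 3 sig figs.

ω = 2πf = 150.8 rad/s
X_C = 1/(ωC) = 2450 Ω
Parallel: admittances add. Y = 1/R + jωC
Y = (0.000106 + j0.000409) S
|Y| = 0.000422 S → |Z| = 1/|Y| = 2370 Ω, ∠Z = −∠Y = -75.5°

-75.5°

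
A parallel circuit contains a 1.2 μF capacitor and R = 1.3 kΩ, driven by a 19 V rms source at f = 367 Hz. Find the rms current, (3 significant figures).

ω = 2πf = 2306 rad/s
X_C = 1/(ωC) = 361 Ω
Parallel: admittances add. Y = 1/R + jωC
Y = (0.000769 + j0.00277) S
|Y| = 0.00287 S → |Z| = 1/|Y| = 348 Ω, ∠Z = −∠Y = -74.5°
I = V/|Z| = 19/348 = 54.6 mA

54.6 mA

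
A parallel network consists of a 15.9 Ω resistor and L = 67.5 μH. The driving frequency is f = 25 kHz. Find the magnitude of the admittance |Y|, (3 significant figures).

113 mS

ω = 2πf = 157100 rad/s
X_L = ωL = 10.6 Ω
Parallel: admittances add. Y = 1/R + 1/(jωL)
Y = (0.0629 − j0.0943) S
|Y| = 0.113 S → |Z| = 1/|Y| = 8.82 Ω, ∠Z = −∠Y = 56.3°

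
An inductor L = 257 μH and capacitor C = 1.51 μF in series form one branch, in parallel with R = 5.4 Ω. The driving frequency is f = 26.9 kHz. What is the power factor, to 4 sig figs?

ω = 2πf = 169000 rad/s
X_L = ωL = 43.44 Ω
X_C = 1/(ωC) = 3.918 Ω
Branch 1: Z₁ = R = 5.400 Ω
Branch 2 (series LC): Z₂ = j(X_L − X_C) = j39.52 Ω
Parallel: Z = Z₁Z₂/(Z₁+Z₂), |Z| = 5.350 Ω, ∠Z = 7.781°
cos φ = cos(7.781°) = 0.9908

0.9908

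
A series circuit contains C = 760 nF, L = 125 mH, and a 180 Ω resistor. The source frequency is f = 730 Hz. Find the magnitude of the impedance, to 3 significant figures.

ω = 2πf = 4587 rad/s
X_L = ωL = 573 Ω
X_C = 1/(ωC) = 287 Ω
Net reactance X = X_L − X_C = 286 Ω
Z = 180 + j286 Ω
|Z| = √(180² + 286²) = 338 Ω

338 Ω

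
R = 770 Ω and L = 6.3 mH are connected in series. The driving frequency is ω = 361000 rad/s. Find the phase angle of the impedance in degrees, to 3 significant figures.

X_L = ωL = 2270 Ω
Z = 770 + j2270 Ω
|Z| = √(770² + 2270²) = 2400 Ω
∠Z = arctan(2270/770) = 71.3°

71.3°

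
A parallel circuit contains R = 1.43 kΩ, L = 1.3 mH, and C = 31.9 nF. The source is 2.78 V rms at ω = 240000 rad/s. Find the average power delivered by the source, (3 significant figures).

5.40 mW

X_L = ωL = 312 Ω
X_C = 1/(ωC) = 131 Ω
Parallel: admittances add. Y = 1/R + 1/(jωL) + jωC
Y = (0.000699 + j0.00445) S
|Y| = 0.00451 S → |Z| = 1/|Y| = 222 Ω, ∠Z = −∠Y = -81.1°
I = V/|Z| = 12.5 mA
P = VI cos φ = 2.78 × 0.0125 × cos(-81.1°) = 5.40 mW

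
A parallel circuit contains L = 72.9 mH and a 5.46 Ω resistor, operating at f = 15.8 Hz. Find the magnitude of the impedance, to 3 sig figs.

ω = 2πf = 99.27 rad/s
X_L = ωL = 7.24 Ω
Parallel: admittances add. Y = 1/R + 1/(jωL)
Y = (0.183 − j0.138) S
|Y| = 0.229 S → |Z| = 1/|Y| = 4.36 Ω, ∠Z = −∠Y = 37.0°

4.36 Ω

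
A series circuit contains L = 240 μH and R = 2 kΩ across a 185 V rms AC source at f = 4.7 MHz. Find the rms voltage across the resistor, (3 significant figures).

ω = 2πf = 2.953e+07 rad/s
X_L = ωL = 7090 Ω
Z = 2000 + j7090 Ω
|Z| = √(2000² + 7090²) = 7360 Ω
I = V/|Z| = 25.1 mA
V_R = I·|Z_R| = 0.0251 × 2000 = 50.2 V

50.2 V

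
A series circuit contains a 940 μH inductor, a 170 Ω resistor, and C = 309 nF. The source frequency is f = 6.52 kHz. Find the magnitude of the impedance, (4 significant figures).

ω = 2πf = 40970 rad/s
X_L = ωL = 38.51 Ω
X_C = 1/(ωC) = 79.00 Ω
Net reactance X = X_L − X_C = -40.49 Ω
Z = 170.0 − j40.49 Ω
|Z| = √(170.0² + 40.49²) = 174.8 Ω

174.8 Ω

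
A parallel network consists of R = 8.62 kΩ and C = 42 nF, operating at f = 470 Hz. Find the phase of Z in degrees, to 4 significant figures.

-46.91°

ω = 2πf = 2953 rad/s
X_C = 1/(ωC) = 8063 Ω
Parallel: admittances add. Y = 1/R + jωC
Y = (0.0001160 + j0.0001240) S
|Y| = 0.0001698 S → |Z| = 1/|Y| = 5888 Ω, ∠Z = −∠Y = -46.91°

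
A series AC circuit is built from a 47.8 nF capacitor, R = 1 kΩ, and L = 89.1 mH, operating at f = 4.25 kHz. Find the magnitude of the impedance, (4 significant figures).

ω = 2πf = 26700 rad/s
X_L = ωL = 2379 Ω
X_C = 1/(ωC) = 783.4 Ω
Net reactance X = X_L − X_C = 1596 Ω
Z = 1000 + j1596 Ω
|Z| = √(1000² + 1596²) = 1883 Ω

1883 Ω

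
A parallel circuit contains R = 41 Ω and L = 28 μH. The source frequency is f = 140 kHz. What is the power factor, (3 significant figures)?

ω = 2πf = 879600 rad/s
X_L = ωL = 24.6 Ω
Parallel: admittances add. Y = 1/R + 1/(jωL)
Y = (0.0244 − j0.0406) S
|Y| = 0.0474 S → |Z| = 1/|Y| = 21.1 Ω, ∠Z = −∠Y = 59.0°
cos φ = cos(59.0°) = 0.515

0.515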